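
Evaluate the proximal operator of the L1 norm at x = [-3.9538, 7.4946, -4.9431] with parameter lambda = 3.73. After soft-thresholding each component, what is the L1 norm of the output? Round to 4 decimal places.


Soft-thresholding with lambda = 3.73:
prox(-3.9538) = sign(-3.9538)*max(|-3.9538| - 3.73, 0) = -0.2238
prox(7.4946) = sign(7.4946)*max(|7.4946| - 3.73, 0) = 3.7646
prox(-4.9431) = sign(-4.9431)*max(|-4.9431| - 3.73, 0) = -1.2131
prox(x) = [-0.2238, 3.7646, -1.2131]
||prox(x)||_1 = 0.2238 + 3.7646 + 1.2131 = 5.2015


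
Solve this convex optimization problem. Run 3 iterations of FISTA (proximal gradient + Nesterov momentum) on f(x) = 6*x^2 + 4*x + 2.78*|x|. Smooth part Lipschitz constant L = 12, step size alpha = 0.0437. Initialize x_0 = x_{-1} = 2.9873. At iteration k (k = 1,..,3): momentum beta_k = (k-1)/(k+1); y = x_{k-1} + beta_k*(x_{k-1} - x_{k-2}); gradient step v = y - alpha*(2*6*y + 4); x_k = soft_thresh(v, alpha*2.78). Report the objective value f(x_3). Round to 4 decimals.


FISTA on f(x) = 6*x^2 + 4*x + 2.78*|x|
L = 12, alpha = 0.0437
Iteration 1: beta = 0.0, y = 2.9873 + 0.0*(2.9873 - 2.9873) = 2.9873
  grad(y) = 39.8476, v = y - alpha*grad = 1.246
  prox(v) = soft_thresh(1.246, 0.1215) = 1.1245
Iteration 2: beta = 0.3333, y = 1.1245 + 0.3333*(1.1245 - 2.9873) = 0.5035
  grad(y) = 10.0424, v = y - alpha*grad = 0.0647
  prox(v) = soft_thresh(0.0647, 0.1215) = 0.0
Iteration 3: beta = 0.5, y = 0.0 + 0.5*(0.0 - 1.1245) = -0.5622
  grad(y) = -2.7468, v = y - alpha*grad = -0.4422
  prox(v) = soft_thresh(-0.4422, 0.1215) = -0.3207
f(x_3) = 6*(-0.3207)^2 + 4*(-0.3207) + 2.78*|-0.3207| = 0.2259


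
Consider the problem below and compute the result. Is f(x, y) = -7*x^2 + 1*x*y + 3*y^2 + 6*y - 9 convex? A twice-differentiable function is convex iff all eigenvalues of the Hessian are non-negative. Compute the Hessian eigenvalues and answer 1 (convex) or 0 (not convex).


The Hessian of f(x,y) = -7*x^2 + 1*x*y + 3*y^2 + 6*y - 9 is:
H = [[-14, 1], [1, 6]]
Trace = -14 + 6 = -8
Determinant = -14*6 - (1)^2 = -85
Discriminant = (-8)^2 - 4*-85 = 404.0
Eigenvalues: lambda_1 = -14.0499, lambda_2 = 6.0499
The function is not convex.

0


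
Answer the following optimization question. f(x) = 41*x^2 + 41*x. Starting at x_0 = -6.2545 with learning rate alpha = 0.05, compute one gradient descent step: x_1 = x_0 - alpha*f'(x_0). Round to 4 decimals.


We compute the gradient at x_0 and apply the update.
f'(x) = 82*x + 41
f'(-6.2545) = 82*-6.2545 + 41 = -471.869
x_1 = -6.2545 - 0.05*-471.869 = 17.339


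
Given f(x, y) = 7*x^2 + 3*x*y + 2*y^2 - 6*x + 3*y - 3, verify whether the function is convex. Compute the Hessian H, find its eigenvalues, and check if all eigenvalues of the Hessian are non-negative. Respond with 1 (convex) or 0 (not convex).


The Hessian of f(x,y) = 7*x^2 + 3*x*y + 2*y^2 - 6*x + 3*y - 3 is:
H = [[14, 3], [3, 4]]
Trace = 14 + 4 = 18
Determinant = 14*4 - (3)^2 = 47
Discriminant = (18)^2 - 4*47 = 136.0
Eigenvalues: lambda_1 = 3.169, lambda_2 = 14.831
The function is convex.

1


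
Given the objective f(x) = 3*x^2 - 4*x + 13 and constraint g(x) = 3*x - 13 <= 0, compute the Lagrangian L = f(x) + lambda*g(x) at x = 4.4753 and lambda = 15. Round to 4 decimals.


Step 1: Evaluate f(x).
f(4.4753) = 3*4.4753^2 - 4*4.4753 + 13 = 55.1837
Step 2: Evaluate g(x).
g(4.4753) = 3*4.4753 - 13 = 0.4259
Step 3: Compute Lagrangian.
L = 55.1837 + 15*0.4259 = 61.5722


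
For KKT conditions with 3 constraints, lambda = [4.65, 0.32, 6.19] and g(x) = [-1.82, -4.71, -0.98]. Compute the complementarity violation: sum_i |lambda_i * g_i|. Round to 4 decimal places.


KKT complementary slackness check:
lambda_1 * g_1 = 4.65 * -1.82 = -8.463
lambda_2 * g_2 = 0.32 * -4.71 = -1.5072
lambda_3 * g_3 = 6.19 * -0.98 = -6.0662
Total violation = 8.463 + 1.5072 + 6.0662 = 16.0364


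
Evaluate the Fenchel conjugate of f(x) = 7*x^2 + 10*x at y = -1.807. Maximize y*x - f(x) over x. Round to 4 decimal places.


f*(y) = sup_x {y*x - a*x^2 - b*x} = sup_x {(y-b)*x - a*x^2}
FOC: (y - b) - 2a*x = 0 => x* = (y - b)/(2a)
x* = (-1.807 - 10)/(2*7) = -0.8434
f*(-1.807) = (y-b)^2/(4a) = (-1.807 - 10)^2/(4*7)
= 139.4052/28 = 4.9788


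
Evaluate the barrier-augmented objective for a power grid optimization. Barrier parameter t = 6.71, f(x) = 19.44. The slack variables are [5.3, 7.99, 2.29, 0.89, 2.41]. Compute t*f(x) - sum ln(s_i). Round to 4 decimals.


Step 1: Compute log-barrier.
ln values: [1.6677, 2.0782, 0.8286, -0.1165, 0.8796]
phi = -(1.6677 + 2.0782 + 0.8286 - 0.1165 + 0.8796) = -5.3375
Step 2: Compute augmented objective.
t*f(x) = 6.71*19.44 = 130.4424
Total = 130.4424 - 5.3375 = 125.1049


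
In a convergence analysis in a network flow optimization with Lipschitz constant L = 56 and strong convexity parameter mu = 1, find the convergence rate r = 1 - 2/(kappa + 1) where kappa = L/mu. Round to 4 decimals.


Step 1: Compute the condition number.
kappa = L/mu = 56/1 = 56.0
Step 2: Compute the convergence rate.
r = 1 - 2/(kappa + 1) = 1 - 2*mu/(L + mu) = (L - mu)/(L + mu) = 55/57 = 0.9649


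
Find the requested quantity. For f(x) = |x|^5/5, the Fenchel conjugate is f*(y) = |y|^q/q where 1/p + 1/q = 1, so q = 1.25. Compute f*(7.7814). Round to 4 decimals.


The conjugate exponent q satisfies 1/p + 1/q = 1.
p = 5, so q = 5/(5 - 1) = 1.25
|y|^q = 7.7814^1.25 = 12.9964
f*(7.7814) = 12.9964 / 1.25 = 10.3971


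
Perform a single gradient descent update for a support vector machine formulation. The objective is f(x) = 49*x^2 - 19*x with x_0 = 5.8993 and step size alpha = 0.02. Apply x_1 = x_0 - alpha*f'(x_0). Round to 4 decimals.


We compute the gradient at x_0 and apply the update.
f'(x) = 98*x - 19
f'(5.8993) = 98*5.8993 - 19 = 559.1314
x_1 = 5.8993 - 0.02*559.1314 = -5.2833


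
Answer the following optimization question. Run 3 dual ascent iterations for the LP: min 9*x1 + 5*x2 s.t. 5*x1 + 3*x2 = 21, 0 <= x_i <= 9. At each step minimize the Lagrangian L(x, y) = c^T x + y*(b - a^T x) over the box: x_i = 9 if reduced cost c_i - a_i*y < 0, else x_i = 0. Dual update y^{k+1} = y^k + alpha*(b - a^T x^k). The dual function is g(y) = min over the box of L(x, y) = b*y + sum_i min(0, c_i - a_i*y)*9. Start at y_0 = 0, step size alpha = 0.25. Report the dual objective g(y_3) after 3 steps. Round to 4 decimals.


Dual ascent for LP: min 9*x1 + 5*x2, 5*x1 + 3*x2 = 21, 0 <= x_i <= 9
Step 1: y^k = 0.0, reduced costs: (9.0, 5.0)
  x^k = (0.0, 0.0), subgradient = b - a^T x = 21.0
  y^{k+1} = 0.0 + 0.25*21.0 = 5.25
Step 2: y^k = 5.25, reduced costs: (-17.25, -10.75)
  x^k = (9.0, 9.0), subgradient = b - a^T x = -51.0
  y^{k+1} = 5.25 + 0.25*-51.0 = -7.5
Step 3: y^k = -7.5, reduced costs: (46.5, 27.5)
  x^k = (0.0, 0.0), subgradient = b - a^T x = 21.0
  y^{k+1} = -7.5 + 0.25*21.0 = -2.25
Dual objective at y_3 = -2.25: reduced costs (20.25, 11.75), box minimizer x = (0.0, 0.0)
g(y_3) = b*y + (c1 - a1*y)*x1 + (c2 - a2*y)*x2 = 21*(-2.25) + 20.25*0.0 + 11.75*0.0 = -47.25 + 0.0 + 0.0 = -47.25


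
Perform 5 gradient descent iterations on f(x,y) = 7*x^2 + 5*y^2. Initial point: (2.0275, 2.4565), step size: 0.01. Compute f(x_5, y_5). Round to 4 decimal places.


Gradient descent on f(x,y) = 7*x^2 + 5*y^2.
Starting point: (2.0275, 2.4565), alpha = 0.01
Step 1: grad_x = 2*7*2.0275 = 28.385, grad_y = 2*5*2.4565 = 24.565
  x_1 = 2.0275 - 0.01*28.385 = 1.7437
  y_1 = 2.4565 - 0.01*24.565 = 2.2109
Step 2: grad_x = 2*7*1.7437 = 24.4111, grad_y = 2*5*2.2109 = 22.1085
  x_2 = 1.7437 - 0.01*24.4111 = 1.4995
  y_2 = 2.2109 - 0.01*22.1085 = 1.9898
Step 3: grad_x = 2*7*1.4995 = 20.9935, grad_y = 2*5*1.9898 = 19.8977
  x_3 = 1.4995 - 0.01*20.9935 = 1.2896
  y_3 = 1.9898 - 0.01*19.8977 = 1.7908
Step 4: grad_x = 2*7*1.2896 = 18.0544, grad_y = 2*5*1.7908 = 17.9079
  x_4 = 1.2896 - 0.01*18.0544 = 1.1091
  y_4 = 1.7908 - 0.01*17.9079 = 1.6117
Step 5: grad_x = 2*7*1.1091 = 15.5268, grad_y = 2*5*1.6117 = 16.1171
  x_5 = 1.1091 - 0.01*15.5268 = 0.9538
  y_5 = 1.6117 - 0.01*16.1171 = 1.4505
f(0.9538, 1.4505) = 7*0.9538^2 + 5*1.4505^2 = 16.8883


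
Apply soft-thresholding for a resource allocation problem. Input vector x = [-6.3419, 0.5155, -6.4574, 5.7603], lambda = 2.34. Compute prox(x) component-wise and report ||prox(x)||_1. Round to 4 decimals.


Soft-thresholding with lambda = 2.34:
prox(-6.3419) = sign(-6.3419)*max(|-6.3419| - 2.34, 0) = -4.0019
prox(0.5155) = sign(0.5155)*max(|0.5155| - 2.34, 0) = 0.0
prox(-6.4574) = sign(-6.4574)*max(|-6.4574| - 2.34, 0) = -4.1174
prox(5.7603) = sign(5.7603)*max(|5.7603| - 2.34, 0) = 3.4203
prox(x) = [-4.0019, 0.0, -4.1174, 3.4203]
||prox(x)||_1 = 4.0019 + 0.0 + 4.1174 + 3.4203 = 11.5396


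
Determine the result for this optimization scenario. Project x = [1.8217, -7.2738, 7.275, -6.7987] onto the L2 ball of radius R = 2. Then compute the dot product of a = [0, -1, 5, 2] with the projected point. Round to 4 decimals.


Step 1: Compute ||x|| (intermediates to 6 decimals).
||x|| = sqrt(1.8217^2 + (-7.2738)^2 + 7.275^2 + (-6.7987)^2) = 12.464939
Step 2: Project.
Since ||x|| > R, scale = R/||x|| = 2/12.464939 = 0.16045, proj(x) = scale * x
proj(x) = [0.292292, -1.167081, 1.167274, -1.090851]
Step 3: Dot product.
a^T * proj(x) = 0*0.292292 - 1*(-1.167081) + 5*1.167274 + 2*(-1.090851) = 4.8217


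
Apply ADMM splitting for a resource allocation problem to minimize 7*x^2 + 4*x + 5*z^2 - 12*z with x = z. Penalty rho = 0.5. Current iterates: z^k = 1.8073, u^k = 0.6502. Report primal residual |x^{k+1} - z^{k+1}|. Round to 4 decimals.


ADMM iteration with rho = 0.5, z^k = 1.8073, u^k = 0.6502
Step 1: x-update.
Minimize 7*x^2 + 4*x + (0.5/2)*(x - 1.8073 + 0.6502)^2
FOC: (2*7 + 0.5)*x = -4 + 0.5*(1.8073 - 0.6502)
x^{k+1} = -0.236
Step 2: z-update.
Minimize 5*z^2 - 12*z + (0.5/2)*(-0.236 - z + 0.6502)^2
FOC: (2*5 + 0.5)*z = 12 + 0.5*(-0.236 + 0.6502)
z^{k+1} = 1.1626
Step 3: u-update.
u^{k+1} = 0.6502 - 0.236 - 1.1626 = -0.7483
Step 4: Primal residual = |-0.236 - 1.1626| = 1.3985


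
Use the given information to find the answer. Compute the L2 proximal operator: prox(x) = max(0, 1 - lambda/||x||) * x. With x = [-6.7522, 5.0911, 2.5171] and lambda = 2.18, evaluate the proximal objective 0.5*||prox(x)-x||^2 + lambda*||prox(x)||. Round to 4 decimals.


Step 1: Compute ||x||.
||x|| = 8.8231
Step 2: Compute scaling factor.
scale = max(0, 1 - 2.18/8.8231) = 0.7529
Step 3: prox(x) = [-5.0839, 3.8332, 1.8952]
||prox(x)|| = 6.6431
Step 4: Proximal objective.
0.5*||prox-x||^2 = 2.3762
lambda*||prox|| = 14.482
Total = 16.8582


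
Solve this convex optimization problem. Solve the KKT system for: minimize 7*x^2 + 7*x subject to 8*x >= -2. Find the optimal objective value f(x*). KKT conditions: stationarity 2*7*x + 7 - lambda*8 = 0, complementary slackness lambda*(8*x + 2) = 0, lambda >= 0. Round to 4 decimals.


Step 1: Try lambda = 0 (constraint inactive).
x_unc = -7/(2*7) = -0.5
Check: 8*-0.5 = -4.0 < -2 -- violated!
Step 2: Constraint must be active: 8*x = -2
x* = -2/8 = -0.25
lambda = (2*7*(-0.25) + 7)/8 = 0.4375
Step 3: Compute optimal value.
f(x*) = 7*(-0.25)^2 + 7*(-0.25) = -1.3125


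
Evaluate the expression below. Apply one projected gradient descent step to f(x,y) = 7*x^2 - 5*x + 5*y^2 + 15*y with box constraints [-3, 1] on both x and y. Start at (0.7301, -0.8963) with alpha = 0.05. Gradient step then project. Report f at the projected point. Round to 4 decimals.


Step 1: Compute gradient at (0.7301, -0.8963).
grad_x = 2*7*0.7301 - 5 = 5.2214
grad_y = 2*5*-0.8963 + 15 = 6.037
Step 2: Gradient step.
x_raw = 0.7301 - 0.05*5.2214 = 0.469
y_raw = -0.8963 - 0.05*6.037 = -1.1982
Step 3: Project onto [-3, 1].
x_proj = clip(0.469) = 0.469
y_proj = clip(-1.1982) = -1.1982
Step 4: Evaluate f.
f(0.469, -1.1982) = -11.5997


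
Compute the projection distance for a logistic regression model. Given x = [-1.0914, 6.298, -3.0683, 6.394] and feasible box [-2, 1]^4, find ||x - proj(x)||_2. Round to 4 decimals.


Project each component onto [-2, 1].
clip(-1.0914) = -1.0914, clip(6.298) = 1.0, clip(-3.0683) = -2.0, clip(6.394) = 1.0
Projection = [-1.0914, 1.0, -2.0, 1.0]
Squared diffs: [0.0, 28.0688, 1.1413, 29.0952]
Distance = sqrt(58.3053) = 7.6358


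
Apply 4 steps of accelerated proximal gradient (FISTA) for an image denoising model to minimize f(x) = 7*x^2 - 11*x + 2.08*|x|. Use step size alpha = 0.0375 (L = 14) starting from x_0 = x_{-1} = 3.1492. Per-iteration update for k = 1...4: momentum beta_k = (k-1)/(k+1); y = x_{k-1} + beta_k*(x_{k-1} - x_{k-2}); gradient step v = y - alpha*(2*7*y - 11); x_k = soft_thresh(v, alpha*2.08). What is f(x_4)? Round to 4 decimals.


FISTA on f(x) = 7*x^2 - 11*x + 2.08*|x|
L = 14, alpha = 0.0375
Iteration 1: beta = 0.0, y = 3.1492 + 0.0*(3.1492 - 3.1492) = 3.1492
  grad(y) = 33.0888, v = y - alpha*grad = 1.9084
  prox(v) = soft_thresh(1.9084, 0.078) = 1.8304
Iteration 2: beta = 0.3333, y = 1.8304 + 0.3333*(1.8304 - 3.1492) = 1.3908
  grad(y) = 8.4706, v = y - alpha*grad = 1.0731
  prox(v) = soft_thresh(1.0731, 0.078) = 0.9951
Iteration 3: beta = 0.5, y = 0.9951 + 0.5*(0.9951 - 1.8304) = 0.5775
  grad(y) = -2.9153, v = y - alpha*grad = 0.6868
  prox(v) = soft_thresh(0.6868, 0.078) = 0.6088
Iteration 4: beta = 0.6, y = 0.6088 + 0.6*(0.6088 - 0.9951) = 0.377
  grad(y) = -5.7217, v = y - alpha*grad = 0.5916
  prox(v) = soft_thresh(0.5916, 0.078) = 0.5136
f(x_4) = 7*0.5136^2 - 11*0.5136 + 2.08*|0.5136| = -2.7348


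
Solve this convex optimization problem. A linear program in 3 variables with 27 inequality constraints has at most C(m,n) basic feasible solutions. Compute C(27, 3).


Each vertex corresponds to some choice of n active constraints out of m, so the number of vertices is at most C(m, n) = m! / (n!(m-n)!).
m = 27, n = 3
Numerator: 27 * 26 * 25
Denominator: 3! = 6
C(27, 3) = 2925


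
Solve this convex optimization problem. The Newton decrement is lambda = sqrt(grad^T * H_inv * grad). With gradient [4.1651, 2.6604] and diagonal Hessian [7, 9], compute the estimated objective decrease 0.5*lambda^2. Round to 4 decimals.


Step 1: H is diagonal, so H^(-1) * g = [0.595, 0.2956].
Step 2: g^T H^(-1) g = sum_i g_i^2 / H_ii
  = (4.1651)^2/7 + (2.6604)^2/9
  = 2.4783 + 0.7864 = 3.2647
Step 3: Objective decrease = 0.5 * g^T H^(-1) g = 1.6324


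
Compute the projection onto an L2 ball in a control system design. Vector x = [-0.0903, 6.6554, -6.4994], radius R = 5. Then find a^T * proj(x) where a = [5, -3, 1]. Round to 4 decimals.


Step 1: Compute ||x|| (intermediates to 6 decimals).
||x|| = sqrt((-0.0903)^2 + 6.6554^2 + (-6.4994)^2) = 9.302941
Step 2: Project.
Since ||x|| > R, scale = R/||x|| = 5/9.302941 = 0.537464, proj(x) = scale * x
proj(x) = [-0.048533, 3.577038, -3.493194]
Step 3: Dot product.
a^T * proj(x) = 5*(-0.048533) - 3*3.577038 + 1*(-3.493194) = -14.467


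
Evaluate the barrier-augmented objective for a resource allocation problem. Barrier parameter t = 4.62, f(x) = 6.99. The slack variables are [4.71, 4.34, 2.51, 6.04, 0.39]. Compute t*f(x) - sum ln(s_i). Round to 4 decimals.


Step 1: Compute log-barrier.
ln values: [1.5497, 1.4679, 0.9203, 1.7984, -0.9416]
phi = -(1.5497 + 1.4679 + 0.9203 + 1.7984 - 0.9416) = -4.7946
Step 2: Compute augmented objective.
t*f(x) = 4.62*6.99 = 32.2938
Total = 32.2938 - 4.7946 = 27.4992


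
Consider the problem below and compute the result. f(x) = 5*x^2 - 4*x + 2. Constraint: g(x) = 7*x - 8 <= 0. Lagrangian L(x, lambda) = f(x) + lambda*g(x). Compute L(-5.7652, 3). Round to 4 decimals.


Step 1: Evaluate f(x).
f(-5.7652) = 5*(-5.7652)^2 - 4*(-5.7652) + 2 = 191.2485
Step 2: Evaluate g(x).
g(-5.7652) = 7*-5.7652 - 8 = -48.3564
Step 3: Compute Lagrangian.
L = 191.2485 + 3*-48.3564 = 46.1793


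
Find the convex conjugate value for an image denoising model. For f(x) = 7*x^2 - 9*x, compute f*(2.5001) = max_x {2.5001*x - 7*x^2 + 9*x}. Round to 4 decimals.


f*(y) = sup_x {y*x - a*x^2 - b*x} = sup_x {(y-b)*x - a*x^2}
FOC: (y - b) - 2a*x = 0 => x* = (y - b)/(2a)
x* = (2.5001 + 9)/(2*7) = 0.8214
f*(2.5001) = (y-b)^2/(4a) = (2.5001 + 9)^2/(4*7)
= 132.2523/28 = 4.7233


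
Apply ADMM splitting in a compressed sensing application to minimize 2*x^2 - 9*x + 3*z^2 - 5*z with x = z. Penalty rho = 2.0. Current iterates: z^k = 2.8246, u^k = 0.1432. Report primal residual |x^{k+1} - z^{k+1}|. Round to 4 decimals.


ADMM iteration with rho = 2.0, z^k = 2.8246, u^k = 0.1432
Step 1: x-update.
Minimize 2*x^2 - 9*x + (2.0/2)*(x - 2.8246 + 0.1432)^2
FOC: (2*2 + 2.0)*x = 9 + 2.0*(2.8246 - 0.1432)
x^{k+1} = 2.3938
Step 2: z-update.
Minimize 3*z^2 - 5*z + (2.0/2)*(2.3938 - z + 0.1432)^2
FOC: (2*3 + 2.0)*z = 5 + 2.0*(2.3938 + 0.1432)
z^{k+1} = 1.2593
Step 3: u-update.
u^{k+1} = 0.1432 + 2.3938 - 1.2593 = 1.2778
Step 4: Primal residual = |2.3938 - 1.2593| = 1.1346


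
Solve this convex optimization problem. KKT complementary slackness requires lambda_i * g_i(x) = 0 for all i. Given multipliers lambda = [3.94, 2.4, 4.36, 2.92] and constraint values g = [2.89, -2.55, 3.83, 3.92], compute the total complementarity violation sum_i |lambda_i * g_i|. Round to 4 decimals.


KKT complementary slackness check:
lambda_1 * g_1 = 3.94 * 2.89 = 11.3866
lambda_2 * g_2 = 2.4 * -2.55 = -6.12
lambda_3 * g_3 = 4.36 * 3.83 = 16.6988
lambda_4 * g_4 = 2.92 * 3.92 = 11.4464
Total violation = 11.3866 + 6.12 + 16.6988 + 11.4464 = 45.6518


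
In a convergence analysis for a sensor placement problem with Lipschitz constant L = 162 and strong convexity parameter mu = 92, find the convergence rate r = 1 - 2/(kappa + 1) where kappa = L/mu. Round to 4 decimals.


Step 1: Compute the condition number.
kappa = L/mu = 162/92 = 1.7609
Step 2: Compute the convergence rate.
r = 1 - 2/(kappa + 1) = 1 - 2*mu/(L + mu) = (L - mu)/(L + mu) = 70/254 = 0.2756


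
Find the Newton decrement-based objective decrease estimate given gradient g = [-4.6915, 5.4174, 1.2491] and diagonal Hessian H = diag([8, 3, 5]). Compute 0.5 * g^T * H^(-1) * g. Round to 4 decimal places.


Step 1: H is diagonal, so H^(-1) * g = [-0.5864, 1.8058, 0.2498].
Step 2: g^T H^(-1) g = sum_i g_i^2 / H_ii
  = (-4.6915)^2/8 + (5.4174)^2/3 + (1.2491)^2/5
  = 2.7513 + 9.7827 + 0.3121 = 12.8461
Step 3: Objective decrease = 0.5 * g^T H^(-1) g = 6.423


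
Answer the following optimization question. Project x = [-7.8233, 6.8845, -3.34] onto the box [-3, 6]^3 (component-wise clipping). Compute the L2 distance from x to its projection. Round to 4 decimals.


Project each component onto [-3, 6].
clip(-7.8233) = -3.0, clip(6.8845) = 6.0, clip(-3.34) = -3.0
Projection = [-3.0, 6.0, -3.0]
Squared diffs: [23.2642, 0.7823, 0.1156]
Distance = sqrt(24.1621) = 4.9155


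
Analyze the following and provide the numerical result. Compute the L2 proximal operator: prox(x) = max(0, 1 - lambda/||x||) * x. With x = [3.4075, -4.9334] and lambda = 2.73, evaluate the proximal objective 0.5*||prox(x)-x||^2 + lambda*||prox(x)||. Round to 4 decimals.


Step 1: Compute ||x||.
||x|| = 5.9958
Step 2: Compute scaling factor.
scale = max(0, 1 - 2.73/5.9958) = 0.5447
Step 3: prox(x) = [1.856, -2.6871]
||prox(x)|| = 3.2658
Step 4: Proximal objective.
0.5*||prox-x||^2 = 3.7265
lambda*||prox|| = 8.9156
Total = 12.6421


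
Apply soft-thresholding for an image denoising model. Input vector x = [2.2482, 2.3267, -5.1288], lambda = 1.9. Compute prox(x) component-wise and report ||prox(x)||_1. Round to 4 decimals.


Soft-thresholding with lambda = 1.9:
prox(2.2482) = sign(2.2482)*max(|2.2482| - 1.9, 0) = 0.3482
prox(2.3267) = sign(2.3267)*max(|2.3267| - 1.9, 0) = 0.4267
prox(-5.1288) = sign(-5.1288)*max(|-5.1288| - 1.9, 0) = -3.2288
prox(x) = [0.3482, 0.4267, -3.2288]
||prox(x)||_1 = 0.3482 + 0.4267 + 3.2288 = 4.0037


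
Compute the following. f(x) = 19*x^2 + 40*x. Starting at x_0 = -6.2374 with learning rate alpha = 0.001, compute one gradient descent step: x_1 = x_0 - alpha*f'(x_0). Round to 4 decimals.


We compute the gradient at x_0 and apply the update.
f'(x) = 38*x + 40
f'(-6.2374) = 38*-6.2374 + 40 = -197.0212
x_1 = -6.2374 - 0.001*-197.0212 = -6.0404


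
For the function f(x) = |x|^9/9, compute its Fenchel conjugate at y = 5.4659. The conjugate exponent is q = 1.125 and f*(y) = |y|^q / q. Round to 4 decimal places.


The conjugate exponent q satisfies 1/p + 1/q = 1.
p = 9, so q = 9/(9 - 1) = 1.125
|y|^q = 5.4659^1.125 = 6.7588
f*(5.4659) = 6.7588 / 1.125 = 6.0078


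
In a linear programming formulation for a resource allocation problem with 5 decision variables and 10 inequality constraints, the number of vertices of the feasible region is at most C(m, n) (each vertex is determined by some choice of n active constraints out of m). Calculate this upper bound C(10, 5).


Each vertex corresponds to some choice of n active constraints out of m, so the number of vertices is at most C(m, n) = m! / (n!(m-n)!).
m = 10, n = 5
Numerator: 10 * 9 * 8 * 7 * 6
Denominator: 5! = 120
C(10, 5) = 252


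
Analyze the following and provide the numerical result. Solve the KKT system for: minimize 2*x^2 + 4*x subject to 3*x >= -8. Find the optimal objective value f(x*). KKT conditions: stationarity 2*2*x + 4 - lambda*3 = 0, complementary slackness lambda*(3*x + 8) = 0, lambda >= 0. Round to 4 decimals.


Step 1: Try lambda = 0 (constraint inactive).
Stationarity: 2*2*x + 4 = 0
x* = -4/(2*2) = -1.0
Check constraint: 3*-1.0 = -3.0 >= -8 -- satisfied.
Step 2: Compute optimal value.
f(x*) = 2*(-1.0)^2 + 4*(-1.0) = -2.0


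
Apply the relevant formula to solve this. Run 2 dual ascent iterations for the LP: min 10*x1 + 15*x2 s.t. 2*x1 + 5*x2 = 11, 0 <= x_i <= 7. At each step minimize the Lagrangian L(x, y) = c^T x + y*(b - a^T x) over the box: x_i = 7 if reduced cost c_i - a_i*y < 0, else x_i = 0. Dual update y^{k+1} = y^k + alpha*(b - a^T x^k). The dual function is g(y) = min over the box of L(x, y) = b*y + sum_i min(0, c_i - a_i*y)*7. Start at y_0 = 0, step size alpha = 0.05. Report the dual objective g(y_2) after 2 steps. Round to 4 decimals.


Dual ascent for LP: min 10*x1 + 15*x2, 2*x1 + 5*x2 = 11, 0 <= x_i <= 7
Step 1: y^k = 0.0, reduced costs: (10.0, 15.0)
  x^k = (0.0, 0.0), subgradient = b - a^T x = 11.0
  y^{k+1} = 0.0 + 0.05*11.0 = 0.55
Step 2: y^k = 0.55, reduced costs: (8.9, 12.25)
  x^k = (0.0, 0.0), subgradient = b - a^T x = 11.0
  y^{k+1} = 0.55 + 0.05*11.0 = 1.1
Dual objective at y_2 = 1.1: reduced costs (7.8, 9.5), box minimizer x = (0.0, 0.0)
g(y_2) = b*y + (c1 - a1*y)*x1 + (c2 - a2*y)*x2 = 11*1.1 + 7.8*0.0 + 9.5*0.0 = 12.1 + 0.0 + 0.0 = 12.1


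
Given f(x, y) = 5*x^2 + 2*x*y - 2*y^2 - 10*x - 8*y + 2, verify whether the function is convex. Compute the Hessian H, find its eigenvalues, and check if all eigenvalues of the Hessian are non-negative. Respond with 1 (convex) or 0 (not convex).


The Hessian of f(x,y) = 5*x^2 + 2*x*y - 2*y^2 - 10*x - 8*y + 2 is:
H = [[10, 2], [2, -4]]
Trace = 10 - 4 = 6
Determinant = 10*-4 - (2)^2 = -44
Discriminant = (6)^2 - 4*-44 = 212.0
Eigenvalues: lambda_1 = -4.2801, lambda_2 = 10.2801
The function is not convex.

0


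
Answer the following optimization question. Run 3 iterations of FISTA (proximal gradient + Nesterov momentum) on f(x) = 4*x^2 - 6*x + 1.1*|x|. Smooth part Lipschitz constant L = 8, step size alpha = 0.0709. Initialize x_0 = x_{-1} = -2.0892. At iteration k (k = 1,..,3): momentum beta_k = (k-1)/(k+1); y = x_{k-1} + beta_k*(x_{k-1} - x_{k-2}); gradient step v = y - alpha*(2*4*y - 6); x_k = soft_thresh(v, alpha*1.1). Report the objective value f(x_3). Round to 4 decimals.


FISTA on f(x) = 4*x^2 - 6*x + 1.1*|x|
L = 8, alpha = 0.0709
Iteration 1: beta = 0.0, y = -2.0892 + 0.0*(-2.0892 + 2.0892) = -2.0892
  grad(y) = -22.7136, v = y - alpha*grad = -0.4788
  prox(v) = soft_thresh(-0.4788, 0.078) = -0.4008
Iteration 2: beta = 0.3333, y = -0.4008 + 0.3333*(-0.4008 + 2.0892) = 0.162
  grad(y) = -4.7042, v = y - alpha*grad = 0.4955
  prox(v) = soft_thresh(0.4955, 0.078) = 0.4175
Iteration 3: beta = 0.5, y = 0.4175 + 0.5*(0.4175 + 0.4008) = 0.8267
  grad(y) = 0.6134, v = y - alpha*grad = 0.7832
  prox(v) = soft_thresh(0.7832, 0.078) = 0.7052
f(x_3) = 4*0.7052^2 - 6*0.7052 + 1.1*|0.7052| = -1.4663


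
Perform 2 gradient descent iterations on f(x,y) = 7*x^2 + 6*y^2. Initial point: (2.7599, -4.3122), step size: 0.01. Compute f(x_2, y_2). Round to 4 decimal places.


Gradient descent on f(x,y) = 7*x^2 + 6*y^2.
Starting point: (2.7599, -4.3122), alpha = 0.01
Step 1: grad_x = 2*7*2.7599 = 38.6386, grad_y = 2*6*-4.3122 = -51.7464
  x_1 = 2.7599 - 0.01*38.6386 = 2.3735
  y_1 = -4.3122 - 0.01*-51.7464 = -3.7947
Step 2: grad_x = 2*7*2.3735 = 33.2292, grad_y = 2*6*-3.7947 = -45.5368
  x_2 = 2.3735 - 0.01*33.2292 = 2.0412
  y_2 = -3.7947 - 0.01*-45.5368 = -3.3394
f(2.0412, -3.3394) = 7*2.0412^2 + 6*(-3.3394)^2 = 96.0744


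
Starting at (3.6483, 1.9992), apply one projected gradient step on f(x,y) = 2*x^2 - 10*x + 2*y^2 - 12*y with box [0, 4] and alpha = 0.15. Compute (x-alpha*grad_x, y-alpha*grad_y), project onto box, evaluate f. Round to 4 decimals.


Step 1: Compute gradient at (3.6483, 1.9992).
grad_x = 2*2*3.6483 - 10 = 4.5932
grad_y = 2*2*1.9992 - 12 = -4.0032
Step 2: Gradient step.
x_raw = 3.6483 - 0.15*4.5932 = 2.9593
y_raw = 1.9992 - 0.15*-4.0032 = 2.5997
Step 3: Project onto [0, 4].
x_proj = clip(2.9593) = 2.9593
y_proj = clip(2.5997) = 2.5997
Step 4: Evaluate f.
f(2.9593, 2.5997) = -29.7575


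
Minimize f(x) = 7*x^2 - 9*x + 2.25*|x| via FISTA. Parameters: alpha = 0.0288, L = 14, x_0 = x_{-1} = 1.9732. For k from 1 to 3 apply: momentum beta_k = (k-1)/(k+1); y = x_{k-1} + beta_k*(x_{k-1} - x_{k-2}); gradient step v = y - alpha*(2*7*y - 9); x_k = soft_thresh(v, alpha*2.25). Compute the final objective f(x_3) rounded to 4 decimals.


FISTA on f(x) = 7*x^2 - 9*x + 2.25*|x|
L = 14, alpha = 0.0288
Iteration 1: beta = 0.0, y = 1.9732 + 0.0*(1.9732 - 1.9732) = 1.9732
  grad(y) = 18.6248, v = y - alpha*grad = 1.4368
  prox(v) = soft_thresh(1.4368, 0.0648) = 1.372
Iteration 2: beta = 0.3333, y = 1.372 + 0.3333*(1.372 - 1.9732) = 1.1716
  grad(y) = 7.4025, v = y - alpha*grad = 0.9584
  prox(v) = soft_thresh(0.9584, 0.0648) = 0.8936
Iteration 3: beta = 0.5, y = 0.8936 + 0.5*(0.8936 - 1.372) = 0.6544
  grad(y) = 0.1619, v = y - alpha*grad = 0.6498
  prox(v) = soft_thresh(0.6498, 0.0648) = 0.585
f(x_3) = 7*0.585^2 - 9*0.585 + 2.25*|0.585| = -1.5532


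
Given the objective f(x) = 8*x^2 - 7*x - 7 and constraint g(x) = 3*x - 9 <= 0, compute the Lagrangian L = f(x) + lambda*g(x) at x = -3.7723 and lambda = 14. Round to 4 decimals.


Step 1: Evaluate f(x).
f(-3.7723) = 8*(-3.7723)^2 - 7*(-3.7723) - 7 = 133.2481
Step 2: Evaluate g(x).
g(-3.7723) = 3*-3.7723 - 9 = -20.3169
Step 3: Compute Lagrangian.
L = 133.2481 + 14*-20.3169 = -151.1885


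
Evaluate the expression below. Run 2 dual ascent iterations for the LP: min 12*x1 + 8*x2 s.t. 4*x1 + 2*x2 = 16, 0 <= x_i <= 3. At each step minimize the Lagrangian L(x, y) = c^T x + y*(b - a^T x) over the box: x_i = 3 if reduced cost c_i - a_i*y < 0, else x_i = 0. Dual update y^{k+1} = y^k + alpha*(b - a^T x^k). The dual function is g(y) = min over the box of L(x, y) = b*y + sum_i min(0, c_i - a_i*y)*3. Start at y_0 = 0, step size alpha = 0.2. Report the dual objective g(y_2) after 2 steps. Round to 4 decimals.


Dual ascent for LP: min 12*x1 + 8*x2, 4*x1 + 2*x2 = 16, 0 <= x_i <= 3
Step 1: y^k = 0.0, reduced costs: (12.0, 8.0)
  x^k = (0.0, 0.0), subgradient = b - a^T x = 16.0
  y^{k+1} = 0.0 + 0.2*16.0 = 3.2
Step 2: y^k = 3.2, reduced costs: (-0.8, 1.6)
  x^k = (3.0, 0.0), subgradient = b - a^T x = 4.0
  y^{k+1} = 3.2 + 0.2*4.0 = 4.0
Dual objective at y_2 = 4.0: reduced costs (-4.0, 0.0), box minimizer x = (3.0, 0.0)
g(y_2) = b*y + (c1 - a1*y)*x1 + (c2 - a2*y)*x2 = 16*4.0 + (-4.0)*3.0 + 0.0*0.0 = 64.0 - 12.0 + 0.0 = 52.0


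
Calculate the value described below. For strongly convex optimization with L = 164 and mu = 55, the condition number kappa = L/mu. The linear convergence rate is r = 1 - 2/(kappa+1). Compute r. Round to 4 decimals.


Step 1: Compute the condition number.
kappa = L/mu = 164/55 = 2.9818
Step 2: Compute the convergence rate.
r = 1 - 2/(kappa + 1) = 1 - 2*mu/(L + mu) = (L - mu)/(L + mu) = 109/219 = 0.4977


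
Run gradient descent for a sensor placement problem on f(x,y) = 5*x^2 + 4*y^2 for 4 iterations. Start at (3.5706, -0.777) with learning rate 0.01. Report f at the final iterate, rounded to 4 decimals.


Gradient descent on f(x,y) = 5*x^2 + 4*y^2.
Starting point: (3.5706, -0.777), alpha = 0.01
Step 1: grad_x = 2*5*3.5706 = 35.706, grad_y = 2*4*-0.777 = -6.216
  x_1 = 3.5706 - 0.01*35.706 = 3.2135
  y_1 = -0.777 - 0.01*-6.216 = -0.7148
Step 2: grad_x = 2*5*3.2135 = 32.1354, grad_y = 2*4*-0.7148 = -5.7187
  x_2 = 3.2135 - 0.01*32.1354 = 2.8922
  y_2 = -0.7148 - 0.01*-5.7187 = -0.6577
Step 3: grad_x = 2*5*2.8922 = 28.9219, grad_y = 2*4*-0.6577 = -5.2612
  x_3 = 2.8922 - 0.01*28.9219 = 2.603
  y_3 = -0.6577 - 0.01*-5.2612 = -0.605
Step 4: grad_x = 2*5*2.603 = 26.0297, grad_y = 2*4*-0.605 = -4.8403
  x_4 = 2.603 - 0.01*26.0297 = 2.3427
  y_4 = -0.605 - 0.01*-4.8403 = -0.5566
f(2.3427, -0.5566) = 5*2.3427^2 + 4*(-0.5566)^2 = 28.6799


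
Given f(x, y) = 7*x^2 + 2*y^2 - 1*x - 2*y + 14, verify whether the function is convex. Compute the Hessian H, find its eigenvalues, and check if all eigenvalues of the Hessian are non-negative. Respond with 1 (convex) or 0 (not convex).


The Hessian of f(x,y) = 7*x^2 + 2*y^2 - 1*x - 2*y + 14 is:
H = [[14, 0], [0, 4]]
Trace = 14 + 4 = 18
Determinant = 14*4 - (0)^2 = 56
Discriminant = (18)^2 - 4*56 = 100.0
Eigenvalues: lambda_1 = 4.0, lambda_2 = 14.0
The function is convex.

1


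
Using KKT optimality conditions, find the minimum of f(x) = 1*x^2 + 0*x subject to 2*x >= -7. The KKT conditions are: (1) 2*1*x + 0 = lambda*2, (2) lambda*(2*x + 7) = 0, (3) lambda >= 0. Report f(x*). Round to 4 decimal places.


Step 1: Try lambda = 0 (constraint inactive).
Stationarity: 2*1*x + 0 = 0
x* = 0/(2*1) = 0.0
Check constraint: 2*0.0 = 0.0 >= -7 -- satisfied.
Step 2: Compute optimal value.
f(x*) = 1*0.0^2 + 0*0.0 = 0.0


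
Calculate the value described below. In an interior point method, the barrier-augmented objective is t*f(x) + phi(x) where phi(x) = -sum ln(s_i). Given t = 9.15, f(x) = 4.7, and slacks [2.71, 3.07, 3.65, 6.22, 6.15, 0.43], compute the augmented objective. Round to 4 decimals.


Step 1: Compute log-barrier.
ln values: [0.9969, 1.1217, 1.2947, 1.8278, 1.8165, -0.844]
phi = -(0.9969 + 1.1217 + 1.2947 + 1.8278 + 1.8165 - 0.844) = -6.2136
Step 2: Compute augmented objective.
t*f(x) = 9.15*4.7 = 43.005
Total = 43.005 - 6.2136 = 36.7914


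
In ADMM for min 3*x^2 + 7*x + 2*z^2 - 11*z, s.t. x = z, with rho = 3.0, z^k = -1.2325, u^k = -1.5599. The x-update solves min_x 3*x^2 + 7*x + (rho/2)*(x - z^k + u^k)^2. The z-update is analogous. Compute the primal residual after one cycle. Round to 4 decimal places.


ADMM iteration with rho = 3.0, z^k = -1.2325, u^k = -1.5599
Step 1: x-update.
Minimize 3*x^2 + 7*x + (3.0/2)*(x + 1.2325 - 1.5599)^2
FOC: (2*3 + 3.0)*x = -7 + 3.0*(-1.2325 + 1.5599)
x^{k+1} = -0.6686
Step 2: z-update.
Minimize 2*z^2 - 11*z + (3.0/2)*(-0.6686 - z - 1.5599)^2
FOC: (2*2 + 3.0)*z = 11 + 3.0*(-0.6686 - 1.5599)
z^{k+1} = 0.6163
Step 3: u-update.
u^{k+1} = -1.5599 - 0.6686 - 0.6163 = -2.8449
Step 4: Primal residual = |-0.6686 - 0.6163| = 1.285


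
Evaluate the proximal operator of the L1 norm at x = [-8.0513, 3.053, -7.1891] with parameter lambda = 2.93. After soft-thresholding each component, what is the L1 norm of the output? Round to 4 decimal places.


Soft-thresholding with lambda = 2.93:
prox(-8.0513) = sign(-8.0513)*max(|-8.0513| - 2.93, 0) = -5.1213
prox(3.053) = sign(3.053)*max(|3.053| - 2.93, 0) = 0.123
prox(-7.1891) = sign(-7.1891)*max(|-7.1891| - 2.93, 0) = -4.2591
prox(x) = [-5.1213, 0.123, -4.2591]
||prox(x)||_1 = 5.1213 + 0.123 + 4.2591 = 9.5034


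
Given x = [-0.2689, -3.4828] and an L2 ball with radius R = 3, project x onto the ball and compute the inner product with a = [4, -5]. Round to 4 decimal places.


Step 1: Compute ||x|| (intermediates to 6 decimals).
||x|| = sqrt((-0.2689)^2 + (-3.4828)^2) = 3.493165
Step 2: Project.
Since ||x|| > R, scale = R/||x|| = 3/3.493165 = 0.85882, proj(x) = scale * x
proj(x) = [-0.230937, -2.991098]
Step 3: Dot product.
a^T * proj(x) = 4*(-0.230937) - 5*(-2.991098) = 14.0317


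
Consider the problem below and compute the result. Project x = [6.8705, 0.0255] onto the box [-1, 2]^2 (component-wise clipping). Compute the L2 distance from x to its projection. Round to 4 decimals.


Project each component onto [-1, 2].
clip(6.8705) = 2.0, clip(0.0255) = 0.0255
Projection = [2.0, 0.0255]
Squared diffs: [23.7218, 0.0]
Distance = sqrt(23.7218) = 4.8705


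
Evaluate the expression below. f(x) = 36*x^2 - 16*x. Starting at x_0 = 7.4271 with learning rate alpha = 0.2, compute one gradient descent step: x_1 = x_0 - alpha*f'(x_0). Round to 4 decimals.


We compute the gradient at x_0 and apply the update.
f'(x) = 72*x - 16
f'(7.4271) = 72*7.4271 - 16 = 518.7512
x_1 = 7.4271 - 0.2*518.7512 = -96.3231


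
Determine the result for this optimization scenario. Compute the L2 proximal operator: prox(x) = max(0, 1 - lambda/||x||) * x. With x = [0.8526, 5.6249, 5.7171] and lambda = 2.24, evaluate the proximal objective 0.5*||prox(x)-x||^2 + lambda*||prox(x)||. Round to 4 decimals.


Step 1: Compute ||x||.
||x|| = 8.0655
Step 2: Compute scaling factor.
scale = max(0, 1 - 2.24/8.0655) = 0.7223
Step 3: prox(x) = [0.6158, 4.0627, 4.1293]
||prox(x)|| = 5.8255
Step 4: Proximal objective.
0.5*||prox-x||^2 = 2.5088
lambda*||prox|| = 13.0491
Total = 15.5578


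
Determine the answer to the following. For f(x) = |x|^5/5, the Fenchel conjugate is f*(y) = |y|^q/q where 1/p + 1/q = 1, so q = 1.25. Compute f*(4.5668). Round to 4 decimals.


The conjugate exponent q satisfies 1/p + 1/q = 1.
p = 5, so q = 5/(5 - 1) = 1.25
|y|^q = 4.5668^1.25 = 6.676
f*(4.5668) = 6.676 / 1.25 = 5.3408


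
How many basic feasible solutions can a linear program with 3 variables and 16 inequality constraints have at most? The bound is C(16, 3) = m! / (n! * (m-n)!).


Each vertex corresponds to some choice of n active constraints out of m, so the number of vertices is at most C(m, n) = m! / (n!(m-n)!).
m = 16, n = 3
Numerator: 16 * 15 * 14
Denominator: 3! = 6
C(16, 3) = 560


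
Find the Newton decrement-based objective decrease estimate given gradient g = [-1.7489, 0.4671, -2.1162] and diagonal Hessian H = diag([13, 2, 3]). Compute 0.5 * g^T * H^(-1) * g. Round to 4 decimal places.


Step 1: H is diagonal, so H^(-1) * g = [-0.1345, 0.2336, -0.7054].
Step 2: g^T H^(-1) g = sum_i g_i^2 / H_ii
  = (-1.7489)^2/13 + (0.4671)^2/2 + (-2.1162)^2/3
  = 0.2353 + 0.1091 + 1.4928 = 1.8371
Step 3: Objective decrease = 0.5 * g^T H^(-1) g = 0.9186


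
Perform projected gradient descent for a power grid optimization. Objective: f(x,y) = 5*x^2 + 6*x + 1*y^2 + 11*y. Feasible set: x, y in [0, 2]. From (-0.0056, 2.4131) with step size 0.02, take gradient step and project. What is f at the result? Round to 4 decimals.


Step 1: Compute gradient at (-0.0056, 2.4131).
grad_x = 2*5*-0.0056 + 6 = 5.944
grad_y = 2*1*2.4131 + 11 = 15.8262
Step 2: Gradient step.
x_raw = -0.0056 - 0.02*5.944 = -0.1245
y_raw = 2.4131 - 0.02*15.8262 = 2.0966
Step 3: Project onto [0, 2].
x_proj = clip(-0.1245) = 0.0
y_proj = clip(2.0966) = 2.0
Step 4: Evaluate f.
f(0.0, 2.0) = 26.0


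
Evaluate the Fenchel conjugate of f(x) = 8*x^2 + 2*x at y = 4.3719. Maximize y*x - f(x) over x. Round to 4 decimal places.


f*(y) = sup_x {y*x - a*x^2 - b*x} = sup_x {(y-b)*x - a*x^2}
FOC: (y - b) - 2a*x = 0 => x* = (y - b)/(2a)
x* = (4.3719 - 2)/(2*8) = 0.1482
f*(4.3719) = (y-b)^2/(4a) = (4.3719 - 2)^2/(4*8)
= 5.6259/32 = 0.1758


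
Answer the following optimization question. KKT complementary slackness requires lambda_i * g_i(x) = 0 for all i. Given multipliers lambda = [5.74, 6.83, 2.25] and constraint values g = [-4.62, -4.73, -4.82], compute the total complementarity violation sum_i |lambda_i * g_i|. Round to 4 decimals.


KKT complementary slackness check:
lambda_1 * g_1 = 5.74 * -4.62 = -26.5188
lambda_2 * g_2 = 6.83 * -4.73 = -32.3059
lambda_3 * g_3 = 2.25 * -4.82 = -10.845
Total violation = 26.5188 + 32.3059 + 10.845 = 69.6697


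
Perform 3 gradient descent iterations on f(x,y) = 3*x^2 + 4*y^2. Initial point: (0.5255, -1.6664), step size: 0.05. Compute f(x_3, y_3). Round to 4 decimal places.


Gradient descent on f(x,y) = 3*x^2 + 4*y^2.
Starting point: (0.5255, -1.6664), alpha = 0.05
Step 1: grad_x = 2*3*0.5255 = 3.153, grad_y = 2*4*-1.6664 = -13.3312
  x_1 = 0.5255 - 0.05*3.153 = 0.3679
  y_1 = -1.6664 - 0.05*-13.3312 = -0.9998
Step 2: grad_x = 2*3*0.3679 = 2.2071, grad_y = 2*4*-0.9998 = -7.9987
  x_2 = 0.3679 - 0.05*2.2071 = 0.2575
  y_2 = -0.9998 - 0.05*-7.9987 = -0.5999
Step 3: grad_x = 2*3*0.2575 = 1.545, grad_y = 2*4*-0.5999 = -4.7992
  x_3 = 0.2575 - 0.05*1.545 = 0.1802
  y_3 = -0.5999 - 0.05*-4.7992 = -0.3599
f(0.1802, -0.3599) = 3*0.1802^2 + 4*(-0.3599)^2 = 0.6157


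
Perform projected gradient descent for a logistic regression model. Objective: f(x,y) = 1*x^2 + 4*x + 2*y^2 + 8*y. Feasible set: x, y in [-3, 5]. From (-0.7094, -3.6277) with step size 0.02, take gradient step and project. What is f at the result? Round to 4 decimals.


Step 1: Compute gradient at (-0.7094, -3.6277).
grad_x = 2*1*-0.7094 + 4 = 2.5812
grad_y = 2*2*-3.6277 + 8 = -6.5108
Step 2: Gradient step.
x_raw = -0.7094 - 0.02*2.5812 = -0.761
y_raw = -3.6277 - 0.02*-6.5108 = -3.4975
Step 3: Project onto [-3, 5].
x_proj = clip(-0.761) = -0.761
y_proj = clip(-3.4975) = -3.0
Step 4: Evaluate f.
f(-0.761, -3.0) = -8.4649


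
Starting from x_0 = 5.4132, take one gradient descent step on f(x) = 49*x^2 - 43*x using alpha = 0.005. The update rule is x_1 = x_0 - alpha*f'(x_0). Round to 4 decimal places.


We compute the gradient at x_0 and apply the update.
f'(x) = 98*x - 43
f'(5.4132) = 98*5.4132 - 43 = 487.4936
x_1 = 5.4132 - 0.005*487.4936 = 2.9757


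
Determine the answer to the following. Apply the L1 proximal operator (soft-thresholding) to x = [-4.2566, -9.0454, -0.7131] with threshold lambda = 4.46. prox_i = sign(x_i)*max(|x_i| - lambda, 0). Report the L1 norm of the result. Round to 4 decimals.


Soft-thresholding with lambda = 4.46:
prox(-4.2566) = sign(-4.2566)*max(|-4.2566| - 4.46, 0) = 0.0
prox(-9.0454) = sign(-9.0454)*max(|-9.0454| - 4.46, 0) = -4.5854
prox(-0.7131) = sign(-0.7131)*max(|-0.7131| - 4.46, 0) = 0.0
prox(x) = [0.0, -4.5854, 0.0]
||prox(x)||_1 = 0.0 + 4.5854 + 0.0 = 4.5854


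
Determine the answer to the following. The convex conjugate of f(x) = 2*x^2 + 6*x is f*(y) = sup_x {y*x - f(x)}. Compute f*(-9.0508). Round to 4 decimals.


f*(y) = sup_x {y*x - a*x^2 - b*x} = sup_x {(y-b)*x - a*x^2}
FOC: (y - b) - 2a*x = 0 => x* = (y - b)/(2a)
x* = (-9.0508 - 6)/(2*2) = -3.7627
f*(-9.0508) = (y-b)^2/(4a) = (-9.0508 - 6)^2/(4*2)
= 226.5266/8 = 28.3158


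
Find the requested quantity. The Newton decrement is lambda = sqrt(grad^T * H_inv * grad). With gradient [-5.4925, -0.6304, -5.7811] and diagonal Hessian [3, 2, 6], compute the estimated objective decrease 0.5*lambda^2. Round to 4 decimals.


Step 1: H is diagonal, so H^(-1) * g = [-1.8308, -0.3152, -0.9635].
Step 2: g^T H^(-1) g = sum_i g_i^2 / H_ii
  = (-5.4925)^2/3 + (-0.6304)^2/2 + (-5.7811)^2/6
  = 10.0559 + 0.1987 + 5.5702 = 15.8247
Step 3: Objective decrease = 0.5 * g^T H^(-1) g = 7.9124


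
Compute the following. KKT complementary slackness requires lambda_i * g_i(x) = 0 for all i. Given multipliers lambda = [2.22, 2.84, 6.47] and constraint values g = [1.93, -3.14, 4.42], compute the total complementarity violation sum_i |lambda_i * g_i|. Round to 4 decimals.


KKT complementary slackness check:
lambda_1 * g_1 = 2.22 * 1.93 = 4.2846
lambda_2 * g_2 = 2.84 * -3.14 = -8.9176
lambda_3 * g_3 = 6.47 * 4.42 = 28.5974
Total violation = 4.2846 + 8.9176 + 28.5974 = 41.7996


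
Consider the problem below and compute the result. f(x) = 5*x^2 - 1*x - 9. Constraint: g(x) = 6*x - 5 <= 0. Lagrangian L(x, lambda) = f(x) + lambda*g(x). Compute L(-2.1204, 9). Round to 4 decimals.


Step 1: Evaluate f(x).
f(-2.1204) = 5*(-2.1204)^2 - 1*(-2.1204) - 9 = 15.6009
Step 2: Evaluate g(x).
g(-2.1204) = 6*-2.1204 - 5 = -17.7224
Step 3: Compute Lagrangian.
L = 15.6009 + 9*-17.7224 = -143.9007
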